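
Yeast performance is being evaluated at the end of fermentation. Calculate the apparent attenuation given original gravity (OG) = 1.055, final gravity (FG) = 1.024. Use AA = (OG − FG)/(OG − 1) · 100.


AA = (1.055 − 1.024)/(1.055 − 1) · 100

56.3636 %


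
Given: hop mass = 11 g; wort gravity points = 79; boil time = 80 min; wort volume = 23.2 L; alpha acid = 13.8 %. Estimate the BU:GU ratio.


U = 1.65·0.000125^(GP/1000)·(1−e^(−0.04t))/4.15;  IBU = (α/100)·m·U·1000/V;  BU:GU = IBU/GP
U = 1.65·0.000125^(79/1000)·(1−e^(−0.04·80))/4.15 = 0.1875
IBU = (13.8/100)·11·0.1875·1000/23.2 = 12.2688
BU:GU = 12.2688/79

0.1553


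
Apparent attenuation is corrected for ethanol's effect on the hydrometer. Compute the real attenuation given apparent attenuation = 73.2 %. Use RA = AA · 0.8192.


RA = 73.2 · 0.8192

59.9654 %


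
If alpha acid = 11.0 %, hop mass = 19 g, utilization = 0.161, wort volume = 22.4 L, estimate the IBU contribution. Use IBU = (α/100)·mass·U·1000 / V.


IBU = (11.0/100)·19·0.161·1000 / 22.4

15.0219 IBU


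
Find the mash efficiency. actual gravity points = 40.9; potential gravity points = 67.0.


efficiency = actual / potential × 100
efficiency = 40.9 / 67.0 × 100

61.0448 %


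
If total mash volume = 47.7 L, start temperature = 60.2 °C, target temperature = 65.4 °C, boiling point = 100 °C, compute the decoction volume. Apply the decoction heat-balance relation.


V_dec = V_total·(T_target − T_start)/(T_boil − T_start)
V_dec = 47.7·(65.4 − 60.2)/(100 − 60.2)

6.2322 L


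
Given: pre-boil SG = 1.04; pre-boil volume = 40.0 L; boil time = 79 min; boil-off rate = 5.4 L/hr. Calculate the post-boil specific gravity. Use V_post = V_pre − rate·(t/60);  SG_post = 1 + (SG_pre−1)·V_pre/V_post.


V_post = 40.0 − 5.4·(79/60) = 32.8900
SG_post = 1 + (1.04 − 1)·40.0/32.8900

1.0486


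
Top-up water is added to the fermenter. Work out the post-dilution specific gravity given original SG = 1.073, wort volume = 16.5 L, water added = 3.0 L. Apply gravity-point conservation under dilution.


SG_new = 1 + (SG_old − 1)·V_old/(V_old + V_water)
pts = (1.073 − 1)·1000·16.5/(16.5 + 3.0) = 61.7692
SG_new = 1 + 61.7692/1000

1.0618


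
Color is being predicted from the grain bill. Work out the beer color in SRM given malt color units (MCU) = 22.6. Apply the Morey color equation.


SRM = 1.4922 · MCU^0.6859
SRM = 1.4922 · 22.6^0.6859

12.6651 SRM


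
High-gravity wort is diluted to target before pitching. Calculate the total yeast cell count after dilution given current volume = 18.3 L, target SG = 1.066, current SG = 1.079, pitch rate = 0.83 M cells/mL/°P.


V_w = V·((SG_c−1)/(SG_t−1)−1);  °P = 259 − 259/SG_t;  cells = rate·(V+V_w)·°P
V_w = 18.3·((1.079−1)/(1.066−1)−1) = 3.6045
V_final = 18.3 + 3.6045 = 21.9045
°P = 259 − 259/1.066 = 16.0356
cells = 0.83·21.9045·16.0356

291.5405 billion cells


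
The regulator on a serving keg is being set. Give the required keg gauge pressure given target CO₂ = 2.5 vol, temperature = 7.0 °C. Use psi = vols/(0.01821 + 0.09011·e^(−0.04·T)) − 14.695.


psi = 2.5/(0.01821 + 0.09011·e^(−0.04·7.0)) − 14.695

14.2691 psi


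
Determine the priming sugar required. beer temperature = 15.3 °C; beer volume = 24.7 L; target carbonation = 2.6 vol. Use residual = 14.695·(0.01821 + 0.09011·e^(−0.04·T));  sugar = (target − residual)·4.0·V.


residual = 14.695·(0.01821 + 0.09011·e^(−0.04·15.3)) = 0.9856
sugar = (2.6 − 0.9856)·4.0·24.7

159.4982 g


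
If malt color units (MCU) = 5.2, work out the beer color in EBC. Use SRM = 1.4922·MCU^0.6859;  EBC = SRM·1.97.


SRM = 1.4922·5.2^0.6859 = 4.6231
EBC = 4.6231·1.97

9.1075 EBC


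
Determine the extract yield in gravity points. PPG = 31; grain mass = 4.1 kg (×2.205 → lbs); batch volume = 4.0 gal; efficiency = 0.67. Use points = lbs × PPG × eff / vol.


lbs = 4.1 × 2.205 = 9.0405
points = 9.0405 × 31 × 0.67 / 4.0

46.9428 points


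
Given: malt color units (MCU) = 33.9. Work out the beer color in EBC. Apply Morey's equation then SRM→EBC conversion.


SRM = 1.4922·MCU^0.6859;  EBC = SRM·1.97
SRM = 1.4922·33.9^0.6859 = 16.7260
EBC = 16.7260·1.97

32.9501 EBC


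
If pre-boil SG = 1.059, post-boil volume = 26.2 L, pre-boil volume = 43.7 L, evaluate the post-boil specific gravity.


SG_post = 1 + (SG_pre − 1)·V_pre/V_post
pts_pre = (1.059 − 1)·1000 = 59.0000
pts_post = 59.0000·43.7/26.2 = 98.4084
SG_post = 1 + 98.4084/1000

1.0984


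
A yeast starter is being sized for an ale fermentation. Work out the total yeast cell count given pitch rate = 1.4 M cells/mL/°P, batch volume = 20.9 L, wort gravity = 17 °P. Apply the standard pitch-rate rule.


cells (billions) = rate · V_L · °P
cells = 1.4 · 20.9 · 17

497.4200 billion cells


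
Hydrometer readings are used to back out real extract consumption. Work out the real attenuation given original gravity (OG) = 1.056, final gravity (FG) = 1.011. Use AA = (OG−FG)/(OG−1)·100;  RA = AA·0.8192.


AA = (1.056 − 1.011)/(1.056 − 1)·100 = 80.3571
RA = 80.3571·0.8192

65.8286 %


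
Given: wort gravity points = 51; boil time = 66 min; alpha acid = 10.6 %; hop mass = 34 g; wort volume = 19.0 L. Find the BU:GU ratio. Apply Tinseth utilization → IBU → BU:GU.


U = 1.65·0.000125^(GP/1000)·(1−e^(−0.04t))/4.15;  IBU = (α/100)·m·U·1000/V;  BU:GU = IBU/GP
U = 1.65·0.000125^(51/1000)·(1−e^(−0.04·66))/4.15 = 0.2335
IBU = (10.6/100)·34·0.2335·1000/19.0 = 44.2850
BU:GU = 44.2850/51

0.8683


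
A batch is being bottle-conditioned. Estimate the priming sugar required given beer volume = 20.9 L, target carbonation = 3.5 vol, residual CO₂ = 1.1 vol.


sugar = (target − residual)·4.0·V
sugar = (3.5 − 1.1)·4.0·20.9

200.6400 g


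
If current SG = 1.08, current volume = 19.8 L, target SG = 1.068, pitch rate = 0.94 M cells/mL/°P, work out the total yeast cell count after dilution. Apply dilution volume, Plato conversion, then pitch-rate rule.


V_w = V·((SG_c−1)/(SG_t−1)−1);  °P = 259 − 259/SG_t;  cells = rate·(V+V_w)·°P
V_w = 19.8·((1.08−1)/(1.068−1)−1) = 3.4941
V_final = 19.8 + 3.4941 = 23.2941
°P = 259 − 259/1.068 = 16.4906
cells = 0.94·23.2941·16.4906

361.0867 billion cells


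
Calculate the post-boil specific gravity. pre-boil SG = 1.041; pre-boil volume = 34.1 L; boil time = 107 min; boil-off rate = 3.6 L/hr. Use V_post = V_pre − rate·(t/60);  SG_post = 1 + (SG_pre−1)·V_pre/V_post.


V_post = 34.1 − 3.6·(107/60) = 27.6800
SG_post = 1 + (1.041 − 1)·34.1/27.6800

1.0505


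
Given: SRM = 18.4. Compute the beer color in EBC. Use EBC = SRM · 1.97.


EBC = 18.4 · 1.97

36.2480 EBC


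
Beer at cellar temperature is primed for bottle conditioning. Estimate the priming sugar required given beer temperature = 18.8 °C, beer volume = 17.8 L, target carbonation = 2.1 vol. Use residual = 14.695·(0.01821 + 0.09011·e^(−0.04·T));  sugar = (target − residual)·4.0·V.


residual = 14.695·(0.01821 + 0.09011·e^(−0.04·18.8)) = 0.8918
sugar = (2.1 − 0.8918)·4.0·17.8

86.0211 g


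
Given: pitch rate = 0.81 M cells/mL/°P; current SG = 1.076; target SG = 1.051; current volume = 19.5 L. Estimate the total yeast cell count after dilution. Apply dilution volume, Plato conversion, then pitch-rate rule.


V_w = V·((SG_c−1)/(SG_t−1)−1);  °P = 259 − 259/SG_t;  cells = rate·(V+V_w)·°P
V_w = 19.5·((1.076−1)/(1.051−1)−1) = 9.5588
V_final = 19.5 + 9.5588 = 29.0588
°P = 259 − 259/1.051 = 12.5680
cells = 0.81·29.0588·12.5680

295.8219 billion cells


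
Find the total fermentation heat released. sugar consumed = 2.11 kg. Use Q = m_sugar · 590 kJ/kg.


Q = 2.11 · 590

1244.9000 kJ


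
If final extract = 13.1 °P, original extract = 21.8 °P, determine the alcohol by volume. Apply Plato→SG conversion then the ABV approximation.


SG = 259/(259 − P);  ABV = (OG − FG)·131.25
OG = 259/(259 − 21.8) = 1.0919
FG = 259/(259 − 13.1) = 1.0533
ABV = (1.0919 − 1.0533)·131.25

5.0704 % ABV


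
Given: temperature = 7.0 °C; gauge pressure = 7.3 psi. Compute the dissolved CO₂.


vols = (P + 14.695)·(0.01821 + 0.09011·e^(−0.04·T))
vols = (7.3 + 14.695)·(0.01821 + 0.09011·e^(−0.04·7.0))

1.8985 volumes


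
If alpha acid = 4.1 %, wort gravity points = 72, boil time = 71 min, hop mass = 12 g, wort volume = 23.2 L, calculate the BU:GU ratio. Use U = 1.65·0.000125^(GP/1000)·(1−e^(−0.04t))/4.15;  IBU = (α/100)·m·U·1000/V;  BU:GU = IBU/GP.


U = 1.65·0.000125^(72/1000)·(1−e^(−0.04·71))/4.15 = 0.1960
IBU = (4.1/100)·12·0.1960·1000/23.2 = 4.1567
BU:GU = 4.1567/72

0.0577


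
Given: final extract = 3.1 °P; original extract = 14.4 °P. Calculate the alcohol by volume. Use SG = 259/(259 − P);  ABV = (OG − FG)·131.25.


OG = 259/(259 − 14.4) = 1.0589
FG = 259/(259 − 3.1) = 1.0121
ABV = (1.0589 − 1.0121)·131.25

6.1369 % ABV


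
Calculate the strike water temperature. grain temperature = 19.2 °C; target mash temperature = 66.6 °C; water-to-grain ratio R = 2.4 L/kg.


T_strike = (0.41/R)·(T_mash − T_grain) + T_mash
T_strike = (0.41/2.4)·(66.6 − 19.2) + 66.6

74.6975 °C


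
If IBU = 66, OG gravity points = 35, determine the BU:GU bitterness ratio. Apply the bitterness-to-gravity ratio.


BU:GU = IBU / OG_points
BU:GU = 66 / 35

1.8857


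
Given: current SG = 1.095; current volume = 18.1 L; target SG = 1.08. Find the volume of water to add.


V_water = V·((SG_curr − 1)/(SG_target − 1) − 1)
V_water = 18.1·((1.095 − 1)/(1.08 − 1) − 1)

3.3937 L


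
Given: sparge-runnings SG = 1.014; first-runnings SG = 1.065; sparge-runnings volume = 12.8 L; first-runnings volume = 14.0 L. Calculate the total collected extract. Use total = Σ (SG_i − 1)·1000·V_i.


first = (1.065 − 1)·1000·14.0 = 910.0000
sparge = (1.014 − 1)·1000·12.8 = 179.2000
total = 910.0000 + 179.2000

1089.2000 gravity·L


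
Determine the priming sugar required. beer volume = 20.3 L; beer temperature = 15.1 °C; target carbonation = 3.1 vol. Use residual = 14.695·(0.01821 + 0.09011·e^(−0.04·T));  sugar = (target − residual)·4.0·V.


residual = 14.695·(0.01821 + 0.09011·e^(−0.04·15.1)) = 0.9914
sugar = (3.1 − 0.9914)·4.0·20.3

171.2173 g


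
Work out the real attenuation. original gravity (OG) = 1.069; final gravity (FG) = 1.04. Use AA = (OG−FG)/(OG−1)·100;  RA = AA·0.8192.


AA = (1.069 − 1.04)/(1.069 − 1)·100 = 42.0290
RA = 42.0290·0.8192

34.4301 %


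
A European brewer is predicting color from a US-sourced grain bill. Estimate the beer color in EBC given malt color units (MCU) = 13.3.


SRM = 1.4922·MCU^0.6859;  EBC = SRM·1.97
SRM = 1.4922·13.3^0.6859 = 8.8039
EBC = 8.8039·1.97

17.3438 EBC


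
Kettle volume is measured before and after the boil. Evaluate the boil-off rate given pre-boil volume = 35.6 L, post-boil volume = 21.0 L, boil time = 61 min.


rate = (V_pre − V_post) / (t_min/60)
rate = (35.6 − 21.0) / (61/60)

14.3607 L/hr


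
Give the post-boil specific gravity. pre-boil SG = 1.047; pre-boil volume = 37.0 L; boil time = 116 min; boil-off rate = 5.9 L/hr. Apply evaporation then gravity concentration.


V_post = V_pre − rate·(t/60);  SG_post = 1 + (SG_pre−1)·V_pre/V_post
V_post = 37.0 − 5.9·(116/60) = 25.5933
SG_post = 1 + (1.047 − 1)·37.0/25.5933

1.0679


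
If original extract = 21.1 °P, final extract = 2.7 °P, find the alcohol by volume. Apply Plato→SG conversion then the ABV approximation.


SG = 259/(259 − P);  ABV = (OG − FG)·131.25
OG = 259/(259 − 21.1) = 1.0887
FG = 259/(259 − 2.7) = 1.0105
ABV = (1.0887 − 1.0105)·131.25

10.2583 % ABV


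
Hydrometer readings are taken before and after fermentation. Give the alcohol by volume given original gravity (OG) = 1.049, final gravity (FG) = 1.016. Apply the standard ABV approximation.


ABV = (OG − FG) · 131.25
ABV = (1.049 − 1.016) · 131.25

4.3312 % ABV


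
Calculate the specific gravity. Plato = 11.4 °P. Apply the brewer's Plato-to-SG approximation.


SG = 259/(259 − P)
SG = 259/(259 − 11.4)

1.0460


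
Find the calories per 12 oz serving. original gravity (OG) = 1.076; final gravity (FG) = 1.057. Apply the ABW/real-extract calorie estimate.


ABW = (OG−FG)·131.25·0.79/FG;  °P = 259 − 259/SG (for OG→OE and FG→AE);  RE = 0.1808·OE + 0.8192·AE;  Cal = (6.9·ABW + 4·(RE−0.1))·FG·3.55
ABW = (1.076 − 1.057)·131.25·0.79/1.057 = 1.8638
OE = 259 − 259/1.076 = 18.2937 °P
AE = 259 − 259/1.057 = 13.9669 °P
RE = 0.1808·18.2937 + 0.8192·13.9669 = 14.7492 °P
Cal = (6.9·1.8638 + 4·(14.7492−0.1))·1.057·3.55

268.1320 kcal


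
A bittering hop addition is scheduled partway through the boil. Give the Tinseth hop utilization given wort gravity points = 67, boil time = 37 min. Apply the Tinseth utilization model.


U = 1.65·0.000125^(GP/1000) · (1 − e^(−0.04·t))/4.15
bigness = 1.65·0.000125^(67/1000) = 0.9036
boil_factor = (1 − e^(−0.04·37))/4.15 = 0.1861
U = 0.9036 · 0.1861

0.1682


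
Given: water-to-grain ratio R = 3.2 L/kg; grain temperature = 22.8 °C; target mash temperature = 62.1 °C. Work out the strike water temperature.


T_strike = (0.41/R)·(T_mash − T_grain) + T_mash
T_strike = (0.41/3.2)·(62.1 − 22.8) + 62.1

67.1353 °C


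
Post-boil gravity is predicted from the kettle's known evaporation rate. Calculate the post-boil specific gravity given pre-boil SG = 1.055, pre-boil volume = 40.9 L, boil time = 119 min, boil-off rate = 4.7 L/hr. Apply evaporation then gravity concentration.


V_post = V_pre − rate·(t/60);  SG_post = 1 + (SG_pre−1)·V_pre/V_post
V_post = 40.9 − 4.7·(119/60) = 31.5783
SG_post = 1 + (1.055 − 1)·40.9/31.5783

1.0712


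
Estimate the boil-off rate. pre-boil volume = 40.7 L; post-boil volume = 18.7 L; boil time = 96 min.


rate = (V_pre − V_post) / (t_min/60)
rate = (40.7 − 18.7) / (96/60)

13.7500 L/hr


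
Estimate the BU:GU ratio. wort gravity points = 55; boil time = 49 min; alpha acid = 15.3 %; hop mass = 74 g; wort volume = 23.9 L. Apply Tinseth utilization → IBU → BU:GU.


U = 1.65·0.000125^(GP/1000)·(1−e^(−0.04t))/4.15;  IBU = (α/100)·m·U·1000/V;  BU:GU = IBU/GP
U = 1.65·0.000125^(55/1000)·(1−e^(−0.04·49))/4.15 = 0.2084
IBU = (15.3/100)·74·0.2084·1000/23.9 = 98.7088
BU:GU = 98.7088/55

1.7947


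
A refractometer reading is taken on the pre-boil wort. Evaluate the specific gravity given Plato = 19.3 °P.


SG = 259/(259 − P)
SG = 259/(259 − 19.3)

1.0805


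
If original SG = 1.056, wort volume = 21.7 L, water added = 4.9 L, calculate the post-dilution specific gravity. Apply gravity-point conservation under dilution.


SG_new = 1 + (SG_old − 1)·V_old/(V_old + V_water)
pts = (1.056 − 1)·1000·21.7/(21.7 + 4.9) = 45.6842
SG_new = 1 + 45.6842/1000

1.0457


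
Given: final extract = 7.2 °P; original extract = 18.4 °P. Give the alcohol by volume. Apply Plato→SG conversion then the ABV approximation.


SG = 259/(259 − P);  ABV = (OG − FG)·131.25
OG = 259/(259 − 18.4) = 1.0765
FG = 259/(259 − 7.2) = 1.0286
ABV = (1.0765 − 1.0286)·131.25

6.2844 % ABV


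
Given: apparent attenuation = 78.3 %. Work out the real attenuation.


RA = AA · 0.8192
RA = 78.3 · 0.8192

64.1434 %


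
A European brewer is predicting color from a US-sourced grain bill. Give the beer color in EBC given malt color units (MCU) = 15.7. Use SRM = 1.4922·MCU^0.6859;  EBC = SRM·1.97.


SRM = 1.4922·15.7^0.6859 = 9.8649
EBC = 9.8649·1.97

19.4339 EBC


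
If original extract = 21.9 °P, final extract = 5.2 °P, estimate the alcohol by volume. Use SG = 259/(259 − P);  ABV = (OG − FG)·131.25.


OG = 259/(259 − 21.9) = 1.0924
FG = 259/(259 − 5.2) = 1.0205
ABV = (1.0924 − 1.0205)·131.25

9.4339 % ABV


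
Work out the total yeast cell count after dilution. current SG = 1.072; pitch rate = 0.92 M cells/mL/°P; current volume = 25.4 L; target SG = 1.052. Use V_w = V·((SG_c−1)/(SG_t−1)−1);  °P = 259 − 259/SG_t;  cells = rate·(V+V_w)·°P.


V_w = 25.4·((1.072−1)/(1.052−1)−1) = 9.7692
V_final = 25.4 + 9.7692 = 35.1692
°P = 259 − 259/1.052 = 12.8023
cells = 0.92·35.1692·12.8023

414.2267 billion cells


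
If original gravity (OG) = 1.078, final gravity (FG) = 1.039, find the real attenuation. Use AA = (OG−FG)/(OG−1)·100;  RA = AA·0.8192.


AA = (1.078 − 1.039)/(1.078 − 1)·100 = 50.0000
RA = 50.0000·0.8192

40.9600 %


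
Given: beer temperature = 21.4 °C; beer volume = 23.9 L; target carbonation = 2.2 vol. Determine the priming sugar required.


residual = 14.695·(0.01821 + 0.09011·e^(−0.04·T));  sugar = (target − residual)·4.0·V
residual = 14.695·(0.01821 + 0.09011·e^(−0.04·21.4)) = 0.8302
sugar = (2.2 − 0.8302)·4.0·23.9

130.9549 g


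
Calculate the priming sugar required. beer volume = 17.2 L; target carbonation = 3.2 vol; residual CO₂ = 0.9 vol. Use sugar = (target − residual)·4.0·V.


sugar = (3.2 − 0.9)·4.0·17.2

158.2400 g


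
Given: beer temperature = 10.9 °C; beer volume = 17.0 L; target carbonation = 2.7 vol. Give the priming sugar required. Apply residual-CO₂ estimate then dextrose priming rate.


residual = 14.695·(0.01821 + 0.09011·e^(−0.04·T));  sugar = (target − residual)·4.0·V
residual = 14.695·(0.01821 + 0.09011·e^(−0.04·10.9)) = 1.1238
sugar = (2.7 − 1.1238)·4.0·17.0

107.1799 g


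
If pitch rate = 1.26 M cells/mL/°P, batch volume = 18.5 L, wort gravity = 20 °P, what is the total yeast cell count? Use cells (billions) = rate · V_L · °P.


cells = 1.26 · 18.5 · 20

466.2000 billion cells


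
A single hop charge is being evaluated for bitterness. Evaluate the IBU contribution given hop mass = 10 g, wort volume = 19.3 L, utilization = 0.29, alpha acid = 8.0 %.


IBU = (α/100)·mass·U·1000 / V
IBU = (8.0/100)·10·0.29·1000 / 19.3

12.0207 IBU


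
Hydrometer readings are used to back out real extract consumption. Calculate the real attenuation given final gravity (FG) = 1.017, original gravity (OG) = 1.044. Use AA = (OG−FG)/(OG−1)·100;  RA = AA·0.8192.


AA = (1.044 − 1.017)/(1.044 − 1)·100 = 61.3636
RA = 61.3636·0.8192

50.2691 %


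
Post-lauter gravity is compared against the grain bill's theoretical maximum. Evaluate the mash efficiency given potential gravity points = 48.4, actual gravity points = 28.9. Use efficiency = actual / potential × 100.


efficiency = 28.9 / 48.4 × 100

59.7107 %


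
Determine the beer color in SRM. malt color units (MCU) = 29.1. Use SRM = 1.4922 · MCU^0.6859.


SRM = 1.4922 · 29.1^0.6859

15.0630 SRM


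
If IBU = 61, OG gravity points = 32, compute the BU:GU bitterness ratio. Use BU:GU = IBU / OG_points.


BU:GU = 61 / 32

1.9062


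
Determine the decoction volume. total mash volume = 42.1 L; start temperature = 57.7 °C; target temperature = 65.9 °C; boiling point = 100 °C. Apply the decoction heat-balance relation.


V_dec = V_total·(T_target − T_start)/(T_boil − T_start)
V_dec = 42.1·(65.9 − 57.7)/(100 − 57.7)

8.1612 L


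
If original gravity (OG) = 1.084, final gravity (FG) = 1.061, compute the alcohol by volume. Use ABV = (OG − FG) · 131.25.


ABV = (1.084 − 1.061) · 131.25

3.0188 % ABV


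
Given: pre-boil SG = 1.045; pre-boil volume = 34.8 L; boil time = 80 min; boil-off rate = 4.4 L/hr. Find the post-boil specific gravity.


V_post = V_pre − rate·(t/60);  SG_post = 1 + (SG_pre−1)·V_pre/V_post
V_post = 34.8 − 4.4·(80/60) = 28.9333
SG_post = 1 + (1.045 − 1)·34.8/28.9333

1.0541


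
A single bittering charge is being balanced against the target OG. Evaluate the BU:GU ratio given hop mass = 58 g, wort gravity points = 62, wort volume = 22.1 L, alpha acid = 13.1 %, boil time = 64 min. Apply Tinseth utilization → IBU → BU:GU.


U = 1.65·0.000125^(GP/1000)·(1−e^(−0.04t))/4.15;  IBU = (α/100)·m·U·1000/V;  BU:GU = IBU/GP
U = 1.65·0.000125^(62/1000)·(1−e^(−0.04·64))/4.15 = 0.2101
IBU = (13.1/100)·58·0.2101·1000/22.1 = 72.2453
BU:GU = 72.2453/62

1.1652


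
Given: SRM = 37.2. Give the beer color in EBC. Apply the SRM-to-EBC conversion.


EBC = SRM · 1.97
EBC = 37.2 · 1.97

73.2840 EBC


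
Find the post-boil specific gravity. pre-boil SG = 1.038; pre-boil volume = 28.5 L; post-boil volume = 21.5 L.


SG_post = 1 + (SG_pre − 1)·V_pre/V_post
pts_pre = (1.038 − 1)·1000 = 38.0000
pts_post = 38.0000·28.5/21.5 = 50.3721
SG_post = 1 + 50.3721/1000

1.0504


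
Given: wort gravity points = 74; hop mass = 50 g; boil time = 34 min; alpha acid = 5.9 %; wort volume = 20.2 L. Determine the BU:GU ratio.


U = 1.65·0.000125^(GP/1000)·(1−e^(−0.04t))/4.15;  IBU = (α/100)·m·U·1000/V;  BU:GU = IBU/GP
U = 1.65·0.000125^(74/1000)·(1−e^(−0.04·34))/4.15 = 0.1520
IBU = (5.9/100)·50·0.1520·1000/20.2 = 22.1955
BU:GU = 22.1955/74

0.2999


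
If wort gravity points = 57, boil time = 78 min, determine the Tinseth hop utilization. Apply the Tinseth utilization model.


U = 1.65·0.000125^(GP/1000) · (1 − e^(−0.04·t))/4.15
bigness = 1.65·0.000125^(57/1000) = 0.9886
boil_factor = (1 − e^(−0.04·78))/4.15 = 0.2303
U = 0.9886 · 0.2303

0.2277


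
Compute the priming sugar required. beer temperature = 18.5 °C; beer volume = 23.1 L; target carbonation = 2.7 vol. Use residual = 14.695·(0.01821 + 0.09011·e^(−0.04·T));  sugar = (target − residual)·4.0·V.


residual = 14.695·(0.01821 + 0.09011·e^(−0.04·18.5)) = 0.8994
sugar = (2.7 − 0.8994)·4.0·23.1

166.3778 g


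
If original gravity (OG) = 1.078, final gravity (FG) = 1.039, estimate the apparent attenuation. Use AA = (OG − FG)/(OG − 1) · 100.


AA = (1.078 − 1.039)/(1.078 − 1) · 100

50.0000 %


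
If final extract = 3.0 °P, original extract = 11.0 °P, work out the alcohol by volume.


SG = 259/(259 − P);  ABV = (OG − FG)·131.25
OG = 259/(259 − 11.0) = 1.0444
FG = 259/(259 − 3.0) = 1.0117
ABV = (1.0444 − 1.0117)·131.25

4.2835 % ABV


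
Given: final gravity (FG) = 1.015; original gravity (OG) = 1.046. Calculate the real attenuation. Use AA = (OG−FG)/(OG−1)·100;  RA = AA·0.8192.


AA = (1.046 − 1.015)/(1.046 − 1)·100 = 67.3913
RA = 67.3913·0.8192

55.2070 %


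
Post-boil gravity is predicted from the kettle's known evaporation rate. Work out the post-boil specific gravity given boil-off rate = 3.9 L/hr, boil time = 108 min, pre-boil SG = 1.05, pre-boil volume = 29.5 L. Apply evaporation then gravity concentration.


V_post = V_pre − rate·(t/60);  SG_post = 1 + (SG_pre−1)·V_pre/V_post
V_post = 29.5 − 3.9·(108/60) = 22.4800
SG_post = 1 + (1.05 − 1)·29.5/22.4800

1.0656


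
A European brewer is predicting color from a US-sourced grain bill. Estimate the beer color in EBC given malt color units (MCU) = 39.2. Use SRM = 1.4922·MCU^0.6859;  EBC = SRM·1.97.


SRM = 1.4922·39.2^0.6859 = 18.4783
EBC = 18.4783·1.97

36.4022 EBC


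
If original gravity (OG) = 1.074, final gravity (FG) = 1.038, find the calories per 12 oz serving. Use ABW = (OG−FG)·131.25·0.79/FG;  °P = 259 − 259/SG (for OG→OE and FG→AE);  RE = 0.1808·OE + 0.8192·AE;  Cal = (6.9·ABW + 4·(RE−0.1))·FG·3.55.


ABW = (1.074 − 1.038)·131.25·0.79/1.038 = 3.5961
OE = 259 − 259/1.074 = 17.8454 °P
AE = 259 − 259/1.038 = 9.4817 °P
RE = 0.1808·17.8454 + 0.8192·9.4817 = 10.9939 °P
Cal = (6.9·3.5961 + 4·(10.9939−0.1))·1.038·3.55

252.0049 kcal


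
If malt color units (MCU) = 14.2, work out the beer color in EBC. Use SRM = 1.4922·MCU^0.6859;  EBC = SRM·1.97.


SRM = 1.4922·14.2^0.6859 = 9.2083
EBC = 9.2083·1.97

18.1404 EBC


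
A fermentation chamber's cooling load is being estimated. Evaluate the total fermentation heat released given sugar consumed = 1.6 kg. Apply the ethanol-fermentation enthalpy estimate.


Q = m_sugar · 590 kJ/kg
Q = 1.6 · 590

944.0000 kJ


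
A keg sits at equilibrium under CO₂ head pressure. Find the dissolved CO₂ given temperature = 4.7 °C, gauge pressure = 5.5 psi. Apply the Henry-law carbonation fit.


vols = (P + 14.695)·(0.01821 + 0.09011·e^(−0.04·T))
vols = (5.5 + 14.695)·(0.01821 + 0.09011·e^(−0.04·4.7))

1.8756 volumes


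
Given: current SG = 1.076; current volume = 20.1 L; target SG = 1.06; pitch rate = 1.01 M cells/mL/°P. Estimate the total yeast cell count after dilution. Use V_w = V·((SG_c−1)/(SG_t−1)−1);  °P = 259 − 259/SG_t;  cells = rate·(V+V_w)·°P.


V_w = 20.1·((1.076−1)/(1.06−1)−1) = 5.3600
V_final = 20.1 + 5.3600 = 25.4600
°P = 259 − 259/1.06 = 14.6604
cells = 1.01·25.4600·14.6604

376.9857 billion cells


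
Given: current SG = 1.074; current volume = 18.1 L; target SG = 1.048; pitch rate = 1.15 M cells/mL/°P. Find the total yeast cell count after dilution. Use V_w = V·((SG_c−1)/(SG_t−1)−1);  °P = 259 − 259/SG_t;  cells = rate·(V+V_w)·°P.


V_w = 18.1·((1.074−1)/(1.048−1)−1) = 9.8042
V_final = 18.1 + 9.8042 = 27.9042
°P = 259 − 259/1.048 = 11.8626
cells = 1.15·27.9042·11.8626

380.6682 billion cells


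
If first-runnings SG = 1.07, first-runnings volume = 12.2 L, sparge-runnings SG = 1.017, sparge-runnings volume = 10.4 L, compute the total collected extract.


total = Σ (SG_i − 1)·1000·V_i
first = (1.07 − 1)·1000·12.2 = 854.0000
sparge = (1.017 − 1)·1000·10.4 = 176.8000
total = 854.0000 + 176.8000

1030.8000 gravity·L


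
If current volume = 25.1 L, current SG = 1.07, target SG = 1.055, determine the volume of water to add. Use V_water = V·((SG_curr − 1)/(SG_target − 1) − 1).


V_water = 25.1·((1.07 − 1)/(1.055 − 1) − 1)

6.8455 L


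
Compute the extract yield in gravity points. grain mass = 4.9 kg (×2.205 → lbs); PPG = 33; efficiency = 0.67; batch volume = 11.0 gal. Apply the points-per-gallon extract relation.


points = lbs × PPG × eff / vol
lbs = 4.9 × 2.205 = 10.8045
points = 10.8045 × 33 × 0.67 / 11.0

21.7170 points


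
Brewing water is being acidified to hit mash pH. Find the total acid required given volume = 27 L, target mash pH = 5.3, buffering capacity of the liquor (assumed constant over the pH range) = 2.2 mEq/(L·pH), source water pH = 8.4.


acid = buffering capacity · (pH_source − pH_target) · V
acid = 2.2 · (8.4 − 5.3) · 27

184.1400 mEq


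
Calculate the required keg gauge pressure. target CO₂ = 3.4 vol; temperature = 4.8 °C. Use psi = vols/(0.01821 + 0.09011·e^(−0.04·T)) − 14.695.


psi = 3.4/(0.01821 + 0.09011·e^(−0.04·4.8)) − 14.695

22.0306 psi


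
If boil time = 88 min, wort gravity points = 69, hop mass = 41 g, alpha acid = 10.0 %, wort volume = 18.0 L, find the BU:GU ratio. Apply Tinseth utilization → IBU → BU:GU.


U = 1.65·0.000125^(GP/1000)·(1−e^(−0.04t))/4.15;  IBU = (α/100)·m·U·1000/V;  BU:GU = IBU/GP
U = 1.65·0.000125^(69/1000)·(1−e^(−0.04·88))/4.15 = 0.2075
IBU = (10.0/100)·41·0.2075·1000/18.0 = 47.2699
BU:GU = 47.2699/69

0.6851


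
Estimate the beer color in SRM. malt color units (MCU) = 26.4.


SRM = 1.4922 · MCU^0.6859
SRM = 1.4922 · 26.4^0.6859

14.0898 SRM


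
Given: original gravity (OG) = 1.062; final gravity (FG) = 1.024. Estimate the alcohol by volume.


ABV = (OG − FG) · 131.25
ABV = (1.062 − 1.024) · 131.25

4.9875 % ABV


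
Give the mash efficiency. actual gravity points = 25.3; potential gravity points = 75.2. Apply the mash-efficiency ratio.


efficiency = actual / potential × 100
efficiency = 25.3 / 75.2 × 100

33.6436 %


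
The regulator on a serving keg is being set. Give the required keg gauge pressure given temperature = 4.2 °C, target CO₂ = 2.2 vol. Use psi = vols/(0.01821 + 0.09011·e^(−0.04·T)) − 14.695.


psi = 2.2/(0.01821 + 0.09011·e^(−0.04·4.2)) − 14.695

8.6138 psi


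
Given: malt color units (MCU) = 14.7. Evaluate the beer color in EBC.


SRM = 1.4922·MCU^0.6859;  EBC = SRM·1.97
SRM = 1.4922·14.7^0.6859 = 9.4295
EBC = 9.4295·1.97

18.5762 EBC


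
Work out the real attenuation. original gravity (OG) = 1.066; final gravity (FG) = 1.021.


AA = (OG−FG)/(OG−1)·100;  RA = AA·0.8192
AA = (1.066 − 1.021)/(1.066 − 1)·100 = 68.1818
RA = 68.1818·0.8192

55.8545 %


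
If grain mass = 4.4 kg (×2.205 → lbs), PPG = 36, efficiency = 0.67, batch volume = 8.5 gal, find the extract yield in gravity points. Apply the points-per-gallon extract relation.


points = lbs × PPG × eff / vol
lbs = 4.4 × 2.205 = 9.7020
points = 9.7020 × 36 × 0.67 / 8.5

27.5309 points


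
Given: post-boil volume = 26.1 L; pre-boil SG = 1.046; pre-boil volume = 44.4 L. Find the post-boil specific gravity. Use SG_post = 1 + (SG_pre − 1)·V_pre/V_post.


pts_pre = (1.046 − 1)·1000 = 46.0000
pts_post = 46.0000·44.4/26.1 = 78.2529
SG_post = 1 + 78.2529/1000

1.0783


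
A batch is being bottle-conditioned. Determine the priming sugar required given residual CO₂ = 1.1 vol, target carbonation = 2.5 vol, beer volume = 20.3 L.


sugar = (target − residual)·4.0·V
sugar = (2.5 − 1.1)·4.0·20.3

113.6800 g


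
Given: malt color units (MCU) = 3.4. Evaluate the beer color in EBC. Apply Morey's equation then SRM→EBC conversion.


SRM = 1.4922·MCU^0.6859;  EBC = SRM·1.97
SRM = 1.4922·3.4^0.6859 = 3.4544
EBC = 3.4544·1.97

6.8051 EBC


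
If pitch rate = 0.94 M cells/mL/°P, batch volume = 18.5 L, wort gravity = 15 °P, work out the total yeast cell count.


cells (billions) = rate · V_L · °P
cells = 0.94 · 18.5 · 15

260.8500 billion cells


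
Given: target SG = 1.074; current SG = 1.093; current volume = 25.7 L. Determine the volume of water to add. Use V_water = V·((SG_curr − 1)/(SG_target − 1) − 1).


V_water = 25.7·((1.093 − 1)/(1.074 − 1) − 1)

6.5986 L


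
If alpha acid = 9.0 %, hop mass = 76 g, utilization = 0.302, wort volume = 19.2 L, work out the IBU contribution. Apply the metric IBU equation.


IBU = (α/100)·mass·U·1000 / V
IBU = (9.0/100)·76·0.302·1000 / 19.2

107.5875 IBU


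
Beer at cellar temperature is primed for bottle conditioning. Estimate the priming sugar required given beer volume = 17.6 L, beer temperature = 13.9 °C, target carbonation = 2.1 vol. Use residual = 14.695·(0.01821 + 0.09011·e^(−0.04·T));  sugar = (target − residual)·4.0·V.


residual = 14.695·(0.01821 + 0.09011·e^(−0.04·13.9)) = 1.0270
sugar = (2.1 − 1.0270)·4.0·17.6

75.5390 g


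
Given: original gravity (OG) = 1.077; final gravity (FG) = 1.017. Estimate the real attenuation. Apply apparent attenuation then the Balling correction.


AA = (OG−FG)/(OG−1)·100;  RA = AA·0.8192
AA = (1.077 − 1.017)/(1.077 − 1)·100 = 77.9221
RA = 77.9221·0.8192

63.8338 %


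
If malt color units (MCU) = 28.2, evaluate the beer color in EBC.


SRM = 1.4922·MCU^0.6859;  EBC = SRM·1.97
SRM = 1.4922·28.2^0.6859 = 14.7419
EBC = 14.7419·1.97

29.0415 EBC


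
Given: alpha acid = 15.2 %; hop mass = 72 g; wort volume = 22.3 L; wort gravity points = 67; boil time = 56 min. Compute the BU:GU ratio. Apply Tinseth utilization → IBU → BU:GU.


U = 1.65·0.000125^(GP/1000)·(1−e^(−0.04t))/4.15;  IBU = (α/100)·m·U·1000/V;  BU:GU = IBU/GP
U = 1.65·0.000125^(67/1000)·(1−e^(−0.04·56))/4.15 = 0.1946
IBU = (15.2/100)·72·0.1946·1000/22.3 = 95.4805
BU:GU = 95.4805/67

1.4251


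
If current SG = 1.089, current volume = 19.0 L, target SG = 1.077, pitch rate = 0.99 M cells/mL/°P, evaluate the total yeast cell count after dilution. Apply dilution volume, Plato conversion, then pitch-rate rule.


V_w = V·((SG_c−1)/(SG_t−1)−1);  °P = 259 − 259/SG_t;  cells = rate·(V+V_w)·°P
V_w = 19.0·((1.089−1)/(1.077−1)−1) = 2.9610
V_final = 19.0 + 2.9610 = 21.9610
°P = 259 − 259/1.077 = 18.5172
cells = 0.99·21.9610·18.5172

402.5899 billion cells


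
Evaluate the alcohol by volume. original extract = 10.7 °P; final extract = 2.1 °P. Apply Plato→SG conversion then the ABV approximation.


SG = 259/(259 − P);  ABV = (OG − FG)·131.25
OG = 259/(259 − 10.7) = 1.0431
FG = 259/(259 − 2.1) = 1.0082
ABV = (1.0431 − 1.0082)·131.25

4.5831 % ABV


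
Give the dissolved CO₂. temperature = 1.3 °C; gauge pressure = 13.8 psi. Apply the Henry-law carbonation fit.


vols = (P + 14.695)·(0.01821 + 0.09011·e^(−0.04·T))
vols = (13.8 + 14.695)·(0.01821 + 0.09011·e^(−0.04·1.3))

2.9565 volumes


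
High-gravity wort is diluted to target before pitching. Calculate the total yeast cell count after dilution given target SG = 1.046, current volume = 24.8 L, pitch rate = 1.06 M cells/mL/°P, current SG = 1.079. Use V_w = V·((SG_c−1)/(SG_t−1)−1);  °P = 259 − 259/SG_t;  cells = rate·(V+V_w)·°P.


V_w = 24.8·((1.079−1)/(1.046−1)−1) = 17.7913
V_final = 24.8 + 17.7913 = 42.5913
°P = 259 − 259/1.046 = 11.3901
cells = 1.06·42.5913·11.3901

514.2244 billion cells


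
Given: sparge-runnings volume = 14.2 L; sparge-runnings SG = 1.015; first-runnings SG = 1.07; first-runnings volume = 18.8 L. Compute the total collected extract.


total = Σ (SG_i − 1)·1000·V_i
first = (1.07 − 1)·1000·18.8 = 1316.0000
sparge = (1.015 − 1)·1000·14.2 = 213.0000
total = 1316.0000 + 213.0000

1529.0000 gravity·L


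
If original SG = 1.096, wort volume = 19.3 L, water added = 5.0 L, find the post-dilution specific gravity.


SG_new = 1 + (SG_old − 1)·V_old/(V_old + V_water)
pts = (1.096 − 1)·1000·19.3/(19.3 + 5.0) = 76.2469
SG_new = 1 + 76.2469/1000

1.0762


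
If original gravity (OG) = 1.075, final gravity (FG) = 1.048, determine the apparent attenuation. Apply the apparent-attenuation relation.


AA = (OG − FG)/(OG − 1) · 100
AA = (1.075 − 1.048)/(1.075 − 1) · 100

36.0000 %


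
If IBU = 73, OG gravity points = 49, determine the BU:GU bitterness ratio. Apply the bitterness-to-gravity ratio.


BU:GU = IBU / OG_points
BU:GU = 73 / 49

1.4898


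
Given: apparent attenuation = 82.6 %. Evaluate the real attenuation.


RA = AA · 0.8192
RA = 82.6 · 0.8192

67.6659 %


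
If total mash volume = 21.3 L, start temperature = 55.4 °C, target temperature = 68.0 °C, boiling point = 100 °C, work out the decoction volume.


V_dec = V_total·(T_target − T_start)/(T_boil − T_start)
V_dec = 21.3·(68.0 − 55.4)/(100 − 55.4)

6.0175 L


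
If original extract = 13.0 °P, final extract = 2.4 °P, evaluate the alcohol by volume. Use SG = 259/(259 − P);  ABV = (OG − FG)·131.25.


OG = 259/(259 − 13.0) = 1.0528
FG = 259/(259 − 2.4) = 1.0094
ABV = (1.0528 − 1.0094)·131.25

5.7084 % ABV


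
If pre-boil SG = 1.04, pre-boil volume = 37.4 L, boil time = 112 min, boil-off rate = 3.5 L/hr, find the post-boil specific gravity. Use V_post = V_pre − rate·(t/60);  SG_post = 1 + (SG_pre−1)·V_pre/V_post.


V_post = 37.4 − 3.5·(112/60) = 30.8667
SG_post = 1 + (1.04 − 1)·37.4/30.8667

1.0485


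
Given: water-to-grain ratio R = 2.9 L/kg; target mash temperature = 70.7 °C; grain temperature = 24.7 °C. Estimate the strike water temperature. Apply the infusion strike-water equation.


T_strike = (0.41/R)·(T_mash − T_grain) + T_mash
T_strike = (0.41/2.9)·(70.7 − 24.7) + 70.7

77.2034 °C


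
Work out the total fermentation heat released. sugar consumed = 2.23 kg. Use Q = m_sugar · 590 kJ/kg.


Q = 2.23 · 590

1315.7000 kJ


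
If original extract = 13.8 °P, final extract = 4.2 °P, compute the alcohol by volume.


SG = 259/(259 − P);  ABV = (OG − FG)·131.25
OG = 259/(259 − 13.8) = 1.0563
FG = 259/(259 − 4.2) = 1.0165
ABV = (1.0563 − 1.0165)·131.25

5.2234 % ABV


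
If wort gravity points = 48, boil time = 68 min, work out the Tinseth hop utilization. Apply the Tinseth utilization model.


U = 1.65·0.000125^(GP/1000) · (1 − e^(−0.04·t))/4.15
bigness = 1.65·0.000125^(48/1000) = 1.0719
boil_factor = (1 − e^(−0.04·68))/4.15 = 0.2251
U = 1.0719 · 0.2251

0.2413


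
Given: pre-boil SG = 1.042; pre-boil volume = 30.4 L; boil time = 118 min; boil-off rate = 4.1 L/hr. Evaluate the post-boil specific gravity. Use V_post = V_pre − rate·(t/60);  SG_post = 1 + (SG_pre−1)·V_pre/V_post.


V_post = 30.4 − 4.1·(118/60) = 22.3367
SG_post = 1 + (1.042 − 1)·30.4/22.3367

1.0572


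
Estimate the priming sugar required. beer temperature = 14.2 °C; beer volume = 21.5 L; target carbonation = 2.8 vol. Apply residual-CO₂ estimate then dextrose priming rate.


residual = 14.695·(0.01821 + 0.09011·e^(−0.04·T));  sugar = (target − residual)·4.0·V
residual = 14.695·(0.01821 + 0.09011·e^(−0.04·14.2)) = 1.0179
sugar = (2.8 − 1.0179)·4.0·21.5

153.2567 g


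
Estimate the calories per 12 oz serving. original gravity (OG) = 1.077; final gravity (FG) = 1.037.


ABW = (OG−FG)·131.25·0.79/FG;  °P = 259 − 259/SG (for OG→OE and FG→AE);  RE = 0.1808·OE + 0.8192·AE;  Cal = (6.9·ABW + 4·(RE−0.1))·FG·3.55
ABW = (1.077 − 1.037)·131.25·0.79/1.037 = 3.9995
OE = 259 − 259/1.077 = 18.5172 °P
AE = 259 − 259/1.037 = 9.2411 °P
RE = 0.1808·18.5172 + 0.8192·9.2411 = 10.9182 °P
Cal = (6.9·3.9995 + 4·(10.9182−0.1))·1.037·3.55

260.8953 kcal


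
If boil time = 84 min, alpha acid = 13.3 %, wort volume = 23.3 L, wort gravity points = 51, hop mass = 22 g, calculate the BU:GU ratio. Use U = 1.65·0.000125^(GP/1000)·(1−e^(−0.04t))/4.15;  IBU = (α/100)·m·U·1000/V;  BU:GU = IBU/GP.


U = 1.65·0.000125^(51/1000)·(1−e^(−0.04·84))/4.15 = 0.2427
IBU = (13.3/100)·22·0.2427·1000/23.3 = 30.4750
BU:GU = 30.4750/51

0.5975


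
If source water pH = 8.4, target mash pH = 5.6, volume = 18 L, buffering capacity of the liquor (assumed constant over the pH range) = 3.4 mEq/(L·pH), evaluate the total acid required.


acid = buffering capacity · (pH_source − pH_target) · V
acid = 3.4 · (8.4 − 5.6) · 18

171.3600 mEq


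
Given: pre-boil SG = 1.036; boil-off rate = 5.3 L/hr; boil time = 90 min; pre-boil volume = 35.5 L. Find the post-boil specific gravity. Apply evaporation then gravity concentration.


V_post = V_pre − rate·(t/60);  SG_post = 1 + (SG_pre−1)·V_pre/V_post
V_post = 35.5 − 5.3·(90/60) = 27.5500
SG_post = 1 + (1.036 − 1)·35.5/27.5500

1.0464


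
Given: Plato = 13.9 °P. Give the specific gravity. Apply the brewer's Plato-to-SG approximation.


SG = 259/(259 − P)
SG = 259/(259 − 13.9)

1.0567


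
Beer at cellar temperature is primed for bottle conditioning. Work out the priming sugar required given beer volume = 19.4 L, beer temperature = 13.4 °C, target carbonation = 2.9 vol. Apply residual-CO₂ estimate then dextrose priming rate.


residual = 14.695·(0.01821 + 0.09011·e^(−0.04·T));  sugar = (target − residual)·4.0·V
residual = 14.695·(0.01821 + 0.09011·e^(−0.04·13.4)) = 1.0423
sugar = (2.9 − 1.0423)·4.0·19.4

144.1541 g


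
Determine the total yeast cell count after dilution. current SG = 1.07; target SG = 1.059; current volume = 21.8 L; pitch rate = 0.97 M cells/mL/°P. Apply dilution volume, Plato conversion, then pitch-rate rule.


V_w = V·((SG_c−1)/(SG_t−1)−1);  °P = 259 − 259/SG_t;  cells = rate·(V+V_w)·°P
V_w = 21.8·((1.07−1)/(1.059−1)−1) = 4.0644
V_final = 21.8 + 4.0644 = 25.8644
°P = 259 − 259/1.059 = 14.4297
cells = 0.97·25.8644·14.4297

362.0179 billion cells


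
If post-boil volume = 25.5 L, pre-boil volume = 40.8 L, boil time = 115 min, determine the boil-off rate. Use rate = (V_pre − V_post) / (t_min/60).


rate = (40.8 − 25.5) / (115/60)

7.9826 L/hr
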